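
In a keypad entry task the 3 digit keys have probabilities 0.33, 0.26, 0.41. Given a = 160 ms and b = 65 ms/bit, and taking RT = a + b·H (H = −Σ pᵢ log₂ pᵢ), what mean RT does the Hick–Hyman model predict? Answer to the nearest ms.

H = 0.33·log₂(1/0.33) + 0.26·log₂(1/0.26) + 0.41·log₂(1/0.41) = 1.5605 bits.
RT = 160 + 65 × 1.5605 = 261.43 ms.

261 ms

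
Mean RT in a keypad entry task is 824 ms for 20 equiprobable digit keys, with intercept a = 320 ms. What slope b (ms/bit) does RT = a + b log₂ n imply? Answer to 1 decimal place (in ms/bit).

b = (824 − 320) / log₂(20) = 504 / 4.3219 = 116.615 ms/bit.

116.6 ms/bit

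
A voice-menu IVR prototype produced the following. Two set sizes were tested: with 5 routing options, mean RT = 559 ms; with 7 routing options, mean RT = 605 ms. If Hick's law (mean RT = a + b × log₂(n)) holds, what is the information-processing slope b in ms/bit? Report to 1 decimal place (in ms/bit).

Slope: b = (605 − 559) / (log₂ 7 − log₂ 5) = 46/0.4854 = 94.762 ms/bit.

94.8 ms/bit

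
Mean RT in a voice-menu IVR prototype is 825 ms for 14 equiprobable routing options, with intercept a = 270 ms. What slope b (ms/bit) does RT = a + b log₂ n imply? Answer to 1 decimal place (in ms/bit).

145.8 ms/bit

14 alternatives carry log₂ 14 = 3.8074 bits; the choice cost is 825 − 270 = 555 ms, so b = 555/3.8074 = 145.770 ms/bit.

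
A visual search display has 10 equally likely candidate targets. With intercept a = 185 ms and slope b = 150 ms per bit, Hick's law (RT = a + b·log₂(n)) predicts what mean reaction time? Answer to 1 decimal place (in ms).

log₂(10) = 3.3219 bits, so RT = 185 + 150 × 3.3219 ≈ 683.289 ms.

683.3 ms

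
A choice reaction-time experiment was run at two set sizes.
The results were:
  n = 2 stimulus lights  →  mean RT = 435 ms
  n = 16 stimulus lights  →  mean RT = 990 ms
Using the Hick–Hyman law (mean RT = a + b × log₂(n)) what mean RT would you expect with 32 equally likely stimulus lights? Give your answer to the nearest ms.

1175 ms

Solve the two-equation system in a and b:
  b = (990 − 435) / (log₂ 16 − log₂ 2) = 555 / (4 − 1) = 185 ms/bit
  a = 435 − 185 × 1 = 250 ms
Then RT(32) = 250 + 185 × log₂ 32 = 250 + 185 × 5 ≈ 1175.000 ms.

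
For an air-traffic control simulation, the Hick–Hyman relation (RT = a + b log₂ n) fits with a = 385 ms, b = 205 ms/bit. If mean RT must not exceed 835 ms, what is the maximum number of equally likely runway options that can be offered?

205·log₂ n ≤ 835 − 385 = 450, giving log₂ n ≤ 2.1951 and n ≤ 4.579. The largest whole number is 4.

4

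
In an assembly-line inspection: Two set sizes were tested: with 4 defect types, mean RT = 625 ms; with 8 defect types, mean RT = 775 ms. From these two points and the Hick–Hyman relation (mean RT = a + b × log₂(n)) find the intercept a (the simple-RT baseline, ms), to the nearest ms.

The slope on a log₂ axis is (775 − 625) / (3 − 2) = 150 ms/bit.
Intercept: a = 625 − 150·log₂(4) = 325.000 ms.

325 ms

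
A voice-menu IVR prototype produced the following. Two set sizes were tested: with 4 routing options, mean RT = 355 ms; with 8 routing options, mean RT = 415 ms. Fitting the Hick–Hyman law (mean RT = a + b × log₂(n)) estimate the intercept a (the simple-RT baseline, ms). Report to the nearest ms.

235 ms

Slope: b = (415 − 355) / (log₂ 8 − log₂ 4) = 60/1.0000 = 60 ms/bit.
a = RT₁ − b·log₂ n₁ = 355 − 60 × 2 = 235.000 ms.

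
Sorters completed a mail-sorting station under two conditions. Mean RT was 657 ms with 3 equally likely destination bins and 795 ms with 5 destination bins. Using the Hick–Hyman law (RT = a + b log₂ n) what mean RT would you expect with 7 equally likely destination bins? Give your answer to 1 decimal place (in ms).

885.9 ms

RT is linear in log₂ n, so two points fix the line:
  b = (795 − 657) / (log₂ 5 − log₂ 3) = 138 / (2.3219 − 1.5850) = 187.254 ms/bit
  a = 657 − 187.254 × 1.5850 = 360.209 ms
Then RT(7) = 360.209 + 187.254 × log₂ 7 = 360.209 + 187.254 × 2.8074 ≈ 885.898 ms.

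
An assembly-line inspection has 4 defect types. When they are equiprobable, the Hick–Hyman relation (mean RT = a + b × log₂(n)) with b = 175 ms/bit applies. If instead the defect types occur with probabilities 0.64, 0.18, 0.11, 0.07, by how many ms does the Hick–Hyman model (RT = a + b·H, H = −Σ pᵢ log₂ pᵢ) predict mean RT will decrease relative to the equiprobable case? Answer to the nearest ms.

The RT saving is b·ΔH. Equiprobable H₀ = log₂(4) = 2.0000 bits; with the given probabilities H = 1.4762 bits.
b·(H₀ − H) = 175 × (2.0000 − 1.4762) = 91.66 ms.

92 ms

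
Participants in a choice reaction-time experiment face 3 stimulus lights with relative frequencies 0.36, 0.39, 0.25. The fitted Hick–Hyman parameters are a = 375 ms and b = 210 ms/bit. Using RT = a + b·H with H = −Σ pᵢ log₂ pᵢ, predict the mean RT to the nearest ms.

703 ms

H = 0.36·log₂(1/0.36) + 0.39·log₂(1/0.39) + 0.25·log₂(1/0.25) = 1.5604 bits.
RT = 375 + 210 × 1.5604 = 702.69 ms.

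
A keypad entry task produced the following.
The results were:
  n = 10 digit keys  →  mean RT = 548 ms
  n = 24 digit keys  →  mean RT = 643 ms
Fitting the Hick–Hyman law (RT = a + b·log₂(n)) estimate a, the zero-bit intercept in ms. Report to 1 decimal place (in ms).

298.1 ms

The slope on a log₂ axis is (643 − 548) / (4.5850 − 3.3219) = 75.216 ms/bit.
a = RT₁ − b·log₂ n₁ = 548 − 75.216 × 3.3219 = 298.139 ms.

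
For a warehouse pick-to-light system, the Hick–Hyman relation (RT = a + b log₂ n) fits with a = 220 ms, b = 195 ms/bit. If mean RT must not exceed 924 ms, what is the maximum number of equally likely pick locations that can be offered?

12

195·log₂ n ≤ 924 − 220 = 704, giving log₂ n ≤ 3.6103 and n ≤ 12.212. The largest whole number is 12.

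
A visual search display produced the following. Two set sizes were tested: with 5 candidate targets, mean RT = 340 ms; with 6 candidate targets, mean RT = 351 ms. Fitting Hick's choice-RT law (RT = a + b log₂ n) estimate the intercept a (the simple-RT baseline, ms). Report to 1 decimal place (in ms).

242.9 ms

Slope: b = (351 − 340) / (log₂ 6 − log₂ 5) = 11/0.2630 = 41.820 ms/bit.
Intercept: a = 340 − 41.820·log₂(5) = 242.898 ms.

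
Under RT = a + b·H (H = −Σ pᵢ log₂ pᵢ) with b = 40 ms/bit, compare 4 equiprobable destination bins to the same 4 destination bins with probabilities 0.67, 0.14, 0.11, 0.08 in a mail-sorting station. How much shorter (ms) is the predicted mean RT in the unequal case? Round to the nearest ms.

23 ms

The RT saving is b·ΔH. Equiprobable H₀ = log₂(4) = 2.0000 bits; with the given probabilities H = 1.4260 bits.
b·(H₀ − H) = 40 × (2.0000 − 1.4260) = 22.96 ms.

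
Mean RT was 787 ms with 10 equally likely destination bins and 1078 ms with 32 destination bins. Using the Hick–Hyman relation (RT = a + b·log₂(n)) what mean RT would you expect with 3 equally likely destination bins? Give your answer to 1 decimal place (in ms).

485.8 ms

Solve the two-equation system in a and b:
  b = (1078 − 787) / (log₂ 32 − log₂ 10) = 291 / (5 − 3.3219) = 173.413 ms/bit
  a = 787 − 173.413 × 3.3219 = 210.933 ms
Then RT(3) = 210.933 + 173.413 × log₂ 3 = 210.933 + 173.413 × 1.5850 ≈ 485.787 ms.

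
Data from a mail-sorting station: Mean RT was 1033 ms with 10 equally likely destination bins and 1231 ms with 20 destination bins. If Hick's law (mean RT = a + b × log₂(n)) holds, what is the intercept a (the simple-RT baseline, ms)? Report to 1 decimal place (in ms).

375.3 ms

Slope: b = (1231 − 1033) / (log₂ 20 − log₂ 10) = 198/1.0000 = 198.000 ms/bit.
Intercept: a = 1033 − 198.000·log₂(10) = 375.258 ms.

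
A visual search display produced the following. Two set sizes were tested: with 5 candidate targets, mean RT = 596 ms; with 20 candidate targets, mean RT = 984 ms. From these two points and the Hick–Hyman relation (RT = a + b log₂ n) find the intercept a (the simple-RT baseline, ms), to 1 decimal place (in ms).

145.5 ms

The slope on a log₂ axis is (984 − 596) / (4.3219 − 2.3219) = 194.000 ms/bit.
a = RT₁ − b·log₂ n₁ = 596 − 194.000 × 2.3219 = 145.546 ms.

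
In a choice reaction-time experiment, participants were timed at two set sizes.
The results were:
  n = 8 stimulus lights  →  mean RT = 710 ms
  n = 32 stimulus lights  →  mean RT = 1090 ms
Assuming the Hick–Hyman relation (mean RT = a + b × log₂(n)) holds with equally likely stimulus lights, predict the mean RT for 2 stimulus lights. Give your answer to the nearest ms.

Fit slope and intercept:
  b = (1090 − 710) / (log₂ 32 − log₂ 8) = 380 / (5 − 3) = 190 ms/bit
  a = 710 − 190 × 3 = 140 ms
Then RT(2) = 140 + 190 × log₂ 2 = 140 + 190 × 1 ≈ 330.000 ms.

330 ms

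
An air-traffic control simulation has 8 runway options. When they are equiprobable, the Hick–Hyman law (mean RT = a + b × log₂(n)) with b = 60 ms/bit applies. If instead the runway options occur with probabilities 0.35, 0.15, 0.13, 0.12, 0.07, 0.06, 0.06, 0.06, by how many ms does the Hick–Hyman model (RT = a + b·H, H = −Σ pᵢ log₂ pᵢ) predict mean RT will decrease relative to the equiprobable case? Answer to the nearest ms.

19 ms

Equiprobable entropy H₀ = log₂ 8 = 3.0000 bits.
Skewed entropy H = −Σ pᵢ log₂ pᵢ = 2.6895 bits.
ΔRT = b·(H₀ − H) = 60 × 0.3105 = 18.63 ms.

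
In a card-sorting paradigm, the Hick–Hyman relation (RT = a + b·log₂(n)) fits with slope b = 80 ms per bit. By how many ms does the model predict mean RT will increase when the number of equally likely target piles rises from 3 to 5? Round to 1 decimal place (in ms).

59.0 ms

ΔRT = (a + b log₂ n₂) − (a + b log₂ n₁) = b·(log₂ n₂ − log₂ n₁).
log₂(5) − log₂(3) = 2.3219 − 1.5850 = 0.7370.
ΔRT = 80 × 0.7370 = 58.957 ms.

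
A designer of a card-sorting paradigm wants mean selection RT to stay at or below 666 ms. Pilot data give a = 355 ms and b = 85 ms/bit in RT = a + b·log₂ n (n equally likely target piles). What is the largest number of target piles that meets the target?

12

Information budget: (666 − 355)/85 = 3.6588 bits, so n ≤ 2^3.6588 = 12.630 → at most 12.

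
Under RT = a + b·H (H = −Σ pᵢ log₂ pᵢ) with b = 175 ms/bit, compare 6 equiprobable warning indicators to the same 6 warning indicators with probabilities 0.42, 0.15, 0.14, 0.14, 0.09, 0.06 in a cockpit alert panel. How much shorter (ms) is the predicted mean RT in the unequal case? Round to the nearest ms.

52 ms

Equiprobable entropy H₀ = log₂ 6 = 2.5850 bits.
Skewed entropy H = −Σ pᵢ log₂ pᵢ = 2.2866 bits.
ΔRT = b·(H₀ − H) = 175 × 0.2984 = 52.21 ms.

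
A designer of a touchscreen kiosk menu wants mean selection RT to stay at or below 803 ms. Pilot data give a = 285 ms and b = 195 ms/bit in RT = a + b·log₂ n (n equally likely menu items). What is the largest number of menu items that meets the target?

6

Information budget: (803 − 285)/195 = 2.6564 bits, so n ≤ 2^2.6564 = 6.305 → at most 6.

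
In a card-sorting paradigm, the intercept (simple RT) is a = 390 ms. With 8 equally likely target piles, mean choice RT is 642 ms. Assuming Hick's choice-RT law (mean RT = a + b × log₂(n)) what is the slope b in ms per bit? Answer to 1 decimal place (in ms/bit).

8 alternatives carry log₂ 8 = 3 bits; the choice cost is 642 − 390 = 252 ms, so b = 252/3 = 84.000 ms/bit.

84.0 ms/bit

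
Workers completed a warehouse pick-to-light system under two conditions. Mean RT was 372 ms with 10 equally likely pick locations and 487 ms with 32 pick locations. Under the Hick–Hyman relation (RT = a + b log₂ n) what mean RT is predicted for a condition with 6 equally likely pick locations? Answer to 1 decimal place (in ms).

321.5 ms

Solve the two-equation system in a and b:
  b = (487 − 372) / (log₂ 32 − log₂ 10) = 115 / (5 − 3.3219) = 68.531 ms/bit
  a = 372 − 68.531 × 3.3219 = 144.345 ms
Then RT(6) = 144.345 + 68.531 × log₂ 6 = 144.345 + 68.531 × 2.5850 ≈ 321.495 ms.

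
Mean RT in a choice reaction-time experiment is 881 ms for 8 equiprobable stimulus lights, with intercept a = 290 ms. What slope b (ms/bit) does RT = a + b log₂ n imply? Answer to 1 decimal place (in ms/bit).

log₂(8) = 3 bits.
b = (RT − a)/log₂ n = (881 − 290) / 3 = 197.000 ms/bit.

197.0 ms/bit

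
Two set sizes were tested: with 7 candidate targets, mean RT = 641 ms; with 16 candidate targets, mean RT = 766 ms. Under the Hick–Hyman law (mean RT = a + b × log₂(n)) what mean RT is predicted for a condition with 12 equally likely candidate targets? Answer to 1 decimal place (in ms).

722.5 ms

RT is linear in log₂ n, so two points fix the line:
  b = (766 − 641) / (log₂ 16 − log₂ 7) = 125 / (4 − 2.8074) = 104.809 ms/bit
  a = 641 − 104.809 × 2.8074 = 346.764 ms
Then RT(12) = 346.764 + 104.809 × log₂ 12 = 346.764 + 104.809 × 3.5850 ≈ 722.500 ms.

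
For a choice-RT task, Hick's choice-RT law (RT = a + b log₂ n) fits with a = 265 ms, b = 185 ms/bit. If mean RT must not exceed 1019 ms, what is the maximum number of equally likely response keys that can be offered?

185·log₂ n ≤ 1019 − 265 = 754, giving log₂ n ≤ 4.0757 and n ≤ 16.862. The largest whole number is 16.

16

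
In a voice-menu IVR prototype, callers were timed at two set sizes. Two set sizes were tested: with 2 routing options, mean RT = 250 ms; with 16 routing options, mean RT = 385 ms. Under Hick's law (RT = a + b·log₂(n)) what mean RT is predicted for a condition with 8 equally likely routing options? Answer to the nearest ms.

340 ms

Solve the two-equation system in a and b:
  b = (385 − 250) / (log₂ 16 − log₂ 2) = 135 / (4 − 1) = 45 ms/bit
  a = 250 − 45 × 1 = 205 ms
Then RT(8) = 205 + 45 × log₂ 8 = 205 + 45 × 3 ≈ 340.000 ms.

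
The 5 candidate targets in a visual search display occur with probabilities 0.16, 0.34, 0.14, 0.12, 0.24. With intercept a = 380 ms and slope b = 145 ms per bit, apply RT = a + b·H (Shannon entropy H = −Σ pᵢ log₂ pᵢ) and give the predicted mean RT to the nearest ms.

H = 0.16·log₂(1/0.16) + 0.34·log₂(1/0.34) + 0.14·log₂(1/0.14) + 0.12·log₂(1/0.12) + 0.24·log₂(1/0.24) = 2.2105 bits.
RT = 380 + 145 × 2.2105 = 700.52 ms.

701 ms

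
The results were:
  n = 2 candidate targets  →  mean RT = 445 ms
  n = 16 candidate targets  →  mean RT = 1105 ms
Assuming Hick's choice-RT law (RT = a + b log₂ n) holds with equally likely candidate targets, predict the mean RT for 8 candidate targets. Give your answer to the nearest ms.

Solve the two-equation system in a and b:
  b = (1105 − 445) / (log₂ 16 − log₂ 2) = 660 / (4 − 1) = 220 ms/bit
  a = 445 − 220 × 1 = 225 ms
Then RT(8) = 225 + 220 × log₂ 8 = 225 + 220 × 3 ≈ 885.000 ms.

885 ms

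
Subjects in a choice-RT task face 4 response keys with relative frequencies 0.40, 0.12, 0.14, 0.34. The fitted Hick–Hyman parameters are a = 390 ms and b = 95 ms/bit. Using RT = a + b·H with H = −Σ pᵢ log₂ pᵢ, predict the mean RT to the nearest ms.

Entropy contributions −pᵢ log₂ pᵢ: 0.5288, 0.3671, 0.3971, 0.5292; sum H = 1.8221 bits.
RT = a + bH = 390 + 95·1.8221 = 563.10 ms.

563 ms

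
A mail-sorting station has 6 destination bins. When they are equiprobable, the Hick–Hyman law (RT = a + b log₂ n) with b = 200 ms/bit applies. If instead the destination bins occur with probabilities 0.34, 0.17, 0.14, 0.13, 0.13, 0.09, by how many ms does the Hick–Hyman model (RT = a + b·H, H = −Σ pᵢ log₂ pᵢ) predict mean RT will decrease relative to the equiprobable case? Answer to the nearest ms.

The RT saving is b·ΔH. Equiprobable H₀ = log₂(6) = 2.5850 bits; with the given probabilities H = 2.4388 bits.
b·(H₀ − H) = 200 × (2.5850 − 2.4388) = 29.23 ms.

29 ms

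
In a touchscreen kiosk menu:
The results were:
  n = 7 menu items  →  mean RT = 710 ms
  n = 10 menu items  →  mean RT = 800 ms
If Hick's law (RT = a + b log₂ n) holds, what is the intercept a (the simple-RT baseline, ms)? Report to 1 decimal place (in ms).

The slope on a log₂ axis is (800 − 710) / (3.3219 − 2.8074) = 174.902 ms/bit.
a = RT₁ − b·log₂ n₁ = 710 − 174.902 × 2.8074 = 218.987 ms.

219.0 ms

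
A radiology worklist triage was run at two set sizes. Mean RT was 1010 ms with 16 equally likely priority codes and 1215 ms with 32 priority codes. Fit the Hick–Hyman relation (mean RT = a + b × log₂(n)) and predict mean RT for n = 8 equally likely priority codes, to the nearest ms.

With log₂ n on the abscissa the relation is linear; from the two conditions:
  b = (1215 − 1010) / (log₂ 32 − log₂ 16) = 205 / (5 − 4) = 205 ms/bit
  a = 1010 − 205 × 4 = 190 ms
Then RT(8) = 190 + 205 × log₂ 8 = 190 + 205 × 3 ≈ 805.000 ms.

805 ms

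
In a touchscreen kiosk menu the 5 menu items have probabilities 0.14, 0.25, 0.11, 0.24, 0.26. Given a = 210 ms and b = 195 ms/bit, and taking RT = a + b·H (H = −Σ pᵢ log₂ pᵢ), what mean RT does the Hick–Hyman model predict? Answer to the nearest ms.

648 ms

Entropy contributions −pᵢ log₂ pᵢ: 0.3971, 0.5000, 0.3503, 0.4941, 0.5053; sum H = 2.2468 bits.
RT = a + bH = 210 + 195·2.2468 = 648.13 ms.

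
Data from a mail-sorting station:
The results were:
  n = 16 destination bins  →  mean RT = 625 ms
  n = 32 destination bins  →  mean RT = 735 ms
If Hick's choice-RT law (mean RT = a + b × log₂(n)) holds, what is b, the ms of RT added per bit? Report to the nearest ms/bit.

The slope on a log₂ axis is (735 − 625) / (5 − 4) = 110 ms/bit.

110 ms/bit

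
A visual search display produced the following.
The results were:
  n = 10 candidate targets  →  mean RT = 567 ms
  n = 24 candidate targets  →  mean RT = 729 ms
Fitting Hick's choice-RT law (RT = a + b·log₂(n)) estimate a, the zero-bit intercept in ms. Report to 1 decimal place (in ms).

140.9 ms

The slope on a log₂ axis is (729 − 567) / (4.5850 − 3.3219) = 128.263 ms/bit.
a = RT₁ − b·log₂ n₁ = 567 − 128.263 × 3.3219 = 140.921 ms.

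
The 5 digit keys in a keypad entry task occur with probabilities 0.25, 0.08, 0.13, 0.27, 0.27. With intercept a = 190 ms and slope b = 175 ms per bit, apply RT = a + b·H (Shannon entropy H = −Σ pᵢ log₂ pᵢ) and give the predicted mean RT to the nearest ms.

Entropy contributions −pᵢ log₂ pᵢ: 0.5000, 0.2915, 0.3826, 0.5100, 0.5100; sum H = 2.1942 bits.
RT = a + bH = 190 + 175·2.1942 = 573.98 ms.

574 ms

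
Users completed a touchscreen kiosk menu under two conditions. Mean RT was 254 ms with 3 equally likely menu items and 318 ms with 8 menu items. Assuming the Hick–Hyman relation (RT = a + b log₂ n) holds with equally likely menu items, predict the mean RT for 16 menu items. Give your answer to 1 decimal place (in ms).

363.2 ms

Solve the two-equation system in a and b:
  b = (318 − 254) / (log₂ 8 − log₂ 3) = 64 / (3 − 1.5850) = 45.228 ms/bit
  a = 254 − 45.228 × 1.5850 = 182.315 ms
Then RT(16) = 182.315 + 45.228 × log₂ 16 = 182.315 + 45.228 × 4 ≈ 363.228 ms.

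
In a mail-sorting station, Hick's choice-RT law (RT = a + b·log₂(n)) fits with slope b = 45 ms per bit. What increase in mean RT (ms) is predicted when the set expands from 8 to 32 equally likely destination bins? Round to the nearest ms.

ΔRT = (a + b log₂ n₂) − (a + b log₂ n₁) = b·(log₂ n₂ − log₂ n₁).
log₂(32) − log₂(8) = log₂(32/8) = log₂(4) = 2.
ΔRT = 45 × 2.0000 = 90.000 ms.

90 ms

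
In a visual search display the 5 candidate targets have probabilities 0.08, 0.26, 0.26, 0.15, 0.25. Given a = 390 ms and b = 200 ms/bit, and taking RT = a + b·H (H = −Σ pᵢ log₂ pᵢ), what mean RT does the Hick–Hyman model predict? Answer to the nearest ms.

Entropy contributions −pᵢ log₂ pᵢ: 0.2915, 0.5053, 0.5053, 0.4105, 0.5000; sum H = 2.2126 bits.
RT = a + bH = 390 + 200·2.2126 = 832.53 ms.

833 ms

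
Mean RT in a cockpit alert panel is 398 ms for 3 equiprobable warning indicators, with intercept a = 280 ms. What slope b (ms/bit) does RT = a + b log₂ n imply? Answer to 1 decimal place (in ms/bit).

b = (398 − 280) / log₂(3) = 118 / 1.5850 = 74.450 ms/bit.

74.4 ms/bit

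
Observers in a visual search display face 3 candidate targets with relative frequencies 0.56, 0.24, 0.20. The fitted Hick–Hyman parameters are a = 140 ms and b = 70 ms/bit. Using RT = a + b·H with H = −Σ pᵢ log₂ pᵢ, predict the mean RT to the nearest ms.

240 ms

H = 0.56·log₂(1/0.56) + 0.24·log₂(1/0.24) + 0.20·log₂(1/0.20) = 1.4270 bits.
RT = 140 + 70 × 1.4270 = 239.89 ms.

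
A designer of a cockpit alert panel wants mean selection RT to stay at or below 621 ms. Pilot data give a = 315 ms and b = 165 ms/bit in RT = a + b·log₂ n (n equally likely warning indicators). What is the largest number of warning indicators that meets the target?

3

Information budget: (621 − 315)/165 = 1.8545 bits, so n ≤ 2^1.8545 = 3.616 → at most 3.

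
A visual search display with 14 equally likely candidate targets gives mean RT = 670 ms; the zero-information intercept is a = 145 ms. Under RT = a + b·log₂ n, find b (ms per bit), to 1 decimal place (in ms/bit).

b = (670 − 145) / log₂(14) = 525 / 3.8074 = 137.891 ms/bit.

137.9 ms/bit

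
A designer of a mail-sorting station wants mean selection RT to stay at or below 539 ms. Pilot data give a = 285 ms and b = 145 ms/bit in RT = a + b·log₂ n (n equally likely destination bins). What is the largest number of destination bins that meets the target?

145·log₂ n ≤ 539 − 285 = 254, giving log₂ n ≤ 1.7517 and n ≤ 3.368. The largest whole number is 3.

3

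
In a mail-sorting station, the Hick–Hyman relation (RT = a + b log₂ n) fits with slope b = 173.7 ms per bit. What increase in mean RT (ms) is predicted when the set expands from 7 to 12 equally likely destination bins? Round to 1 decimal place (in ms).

135.1 ms

Only the slope matters, since a is common to both: ΔRT = b·log₂(n₂/n₁).
log₂(12) − log₂(7) = 3.5850 − 2.8074 = 0.7776.
ΔRT = 173.7 × 0.7776 = 135.070 ms.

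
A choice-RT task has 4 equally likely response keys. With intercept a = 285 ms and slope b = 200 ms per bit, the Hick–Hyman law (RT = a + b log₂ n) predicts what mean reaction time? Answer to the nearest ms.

log₂(4) = 2 bits, so RT = 285 + 200 × 2 ≈ 685.000 ms.

685 ms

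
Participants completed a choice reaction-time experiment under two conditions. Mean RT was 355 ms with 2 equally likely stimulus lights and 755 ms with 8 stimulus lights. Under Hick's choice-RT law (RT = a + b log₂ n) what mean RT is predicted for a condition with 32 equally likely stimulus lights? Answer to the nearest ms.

1155 ms

Fit slope and intercept:
  b = (755 − 355) / (log₂ 8 − log₂ 2) = 400 / (3 − 1) = 200 ms/bit
  a = 355 − 200 × 1 = 155 ms
Then RT(32) = 155 + 200 × log₂ 32 = 155 + 200 × 5 ≈ 1155.000 ms.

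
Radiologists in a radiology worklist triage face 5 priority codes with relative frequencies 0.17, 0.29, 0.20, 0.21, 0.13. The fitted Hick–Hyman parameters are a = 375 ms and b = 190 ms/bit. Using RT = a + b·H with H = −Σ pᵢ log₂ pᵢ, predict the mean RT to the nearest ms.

Entropy contributions −pᵢ log₂ pᵢ: 0.4346, 0.5179, 0.4644, 0.4728, 0.3826; sum H = 2.2723 bits.
RT = a + bH = 375 + 190·2.2723 = 806.75 ms.

807 ms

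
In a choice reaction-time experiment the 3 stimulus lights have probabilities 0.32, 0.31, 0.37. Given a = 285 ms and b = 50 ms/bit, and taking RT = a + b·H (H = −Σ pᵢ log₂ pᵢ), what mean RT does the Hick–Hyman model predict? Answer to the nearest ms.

364 ms

Entropy contributions −pᵢ log₂ pᵢ: 0.5260, 0.5238, 0.5307; sum H = 1.5806 bits.
RT = a + bH = 285 + 50·1.5806 = 364.03 ms.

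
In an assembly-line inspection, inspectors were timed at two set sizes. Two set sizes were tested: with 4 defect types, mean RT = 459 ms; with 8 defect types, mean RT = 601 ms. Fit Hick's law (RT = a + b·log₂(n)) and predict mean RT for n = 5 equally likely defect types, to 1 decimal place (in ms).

With log₂ n on the abscissa the relation is linear; from the two conditions:
  b = (601 − 459) / (log₂ 8 − log₂ 4) = 142 / (3 − 2) = 142.000 ms/bit
  a = 459 − 142.000 × 2 = 175.000 ms
Then RT(5) = 175.000 + 142.000 × log₂ 5 = 175.000 + 142.000 × 2.3219 ≈ 504.714 ms.

504.7 ms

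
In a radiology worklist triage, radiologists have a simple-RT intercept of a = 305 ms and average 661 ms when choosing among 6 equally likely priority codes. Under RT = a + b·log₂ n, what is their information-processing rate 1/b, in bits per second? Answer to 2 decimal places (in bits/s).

7.26 bits/s

Choice component = 661 − 305 = 356 ms over log₂(6) = 2.5850 bits.
b = 356 / 2.5850 = 137.720 ms/bit, so 1/b = 7.261 bits/s.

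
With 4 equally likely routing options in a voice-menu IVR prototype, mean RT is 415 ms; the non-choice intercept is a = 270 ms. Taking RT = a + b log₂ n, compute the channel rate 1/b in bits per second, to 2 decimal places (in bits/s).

13.79 bits/s

b = (415 − 270)/log₂ 4 = 145/2 = 72.500 ms per bit = 0.07250 s/bit; the reciprocal is 13.793 bits/s.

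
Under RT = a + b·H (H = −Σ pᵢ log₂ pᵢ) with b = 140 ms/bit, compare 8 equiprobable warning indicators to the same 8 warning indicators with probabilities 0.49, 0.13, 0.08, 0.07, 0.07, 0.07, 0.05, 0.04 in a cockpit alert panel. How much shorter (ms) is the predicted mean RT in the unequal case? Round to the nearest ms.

86 ms

The RT saving is b·ΔH. Equiprobable H₀ = log₂(8) = 3.0000 bits; with the given probabilities H = 2.3860 bits.
b·(H₀ − H) = 140 × (3.0000 − 2.3860) = 85.97 ms.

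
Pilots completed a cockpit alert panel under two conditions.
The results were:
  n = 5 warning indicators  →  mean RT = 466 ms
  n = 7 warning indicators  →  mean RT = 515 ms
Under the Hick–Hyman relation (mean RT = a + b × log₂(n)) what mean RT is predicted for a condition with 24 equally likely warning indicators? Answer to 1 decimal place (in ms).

694.4 ms

Fit slope and intercept:
  b = (515 − 466) / (log₂ 7 − log₂ 5) = 49 / (2.8074 − 2.3219) = 100.942 ms/bit
  a = 466 − 100.942 × 2.3219 = 231.620 ms
Then RT(24) = 231.620 + 100.942 × log₂ 24 = 231.620 + 100.942 × 4.5850 ≈ 694.435 ms.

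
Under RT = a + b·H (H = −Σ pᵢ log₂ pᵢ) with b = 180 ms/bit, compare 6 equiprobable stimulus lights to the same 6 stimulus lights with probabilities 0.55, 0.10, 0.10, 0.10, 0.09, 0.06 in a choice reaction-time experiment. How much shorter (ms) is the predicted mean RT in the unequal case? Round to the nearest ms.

The RT saving is b·ΔH. Equiprobable H₀ = log₂(6) = 2.5850 bits; with the given probabilities H = 2.0271 bits.
b·(H₀ − H) = 180 × (2.5850 − 2.0271) = 100.41 ms.

100 ms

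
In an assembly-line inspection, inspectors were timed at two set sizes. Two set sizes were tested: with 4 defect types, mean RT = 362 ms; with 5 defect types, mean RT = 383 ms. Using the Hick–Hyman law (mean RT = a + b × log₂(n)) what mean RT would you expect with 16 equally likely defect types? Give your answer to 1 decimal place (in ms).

With log₂ n on the abscissa the relation is linear; from the two conditions:
  b = (383 − 362) / (log₂ 5 − log₂ 4) = 21 / (2.3219 − 2) = 65.232 ms/bit
  a = 362 − 65.232 × 2 = 231.536 ms
Then RT(16) = 231.536 + 65.232 × log₂ 16 = 231.536 + 65.232 × 4 ≈ 492.464 ms.

492.5 ms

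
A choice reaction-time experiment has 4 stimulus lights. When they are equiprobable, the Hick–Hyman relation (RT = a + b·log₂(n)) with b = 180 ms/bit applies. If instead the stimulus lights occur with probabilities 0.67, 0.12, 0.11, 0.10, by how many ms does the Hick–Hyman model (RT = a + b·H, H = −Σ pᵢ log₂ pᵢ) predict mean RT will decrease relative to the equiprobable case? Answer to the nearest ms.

101 ms

Equiprobable entropy H₀ = log₂ 4 = 2.0000 bits.
Skewed entropy H = −Σ pᵢ log₂ pᵢ = 1.4367 bits.
ΔRT = b·(H₀ − H) = 180 × 0.5633 = 101.40 ms.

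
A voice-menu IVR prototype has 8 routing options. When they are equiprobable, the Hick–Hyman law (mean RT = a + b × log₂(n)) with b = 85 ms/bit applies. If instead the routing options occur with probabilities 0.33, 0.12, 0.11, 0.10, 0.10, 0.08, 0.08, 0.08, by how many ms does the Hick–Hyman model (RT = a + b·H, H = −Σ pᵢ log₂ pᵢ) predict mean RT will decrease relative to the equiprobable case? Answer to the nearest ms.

18 ms

The RT saving is b·ΔH. Equiprobable H₀ = log₂(8) = 3.0000 bits; with the given probabilities H = 2.7841 bits.
b·(H₀ − H) = 85 × (3.0000 − 2.7841) = 18.35 ms.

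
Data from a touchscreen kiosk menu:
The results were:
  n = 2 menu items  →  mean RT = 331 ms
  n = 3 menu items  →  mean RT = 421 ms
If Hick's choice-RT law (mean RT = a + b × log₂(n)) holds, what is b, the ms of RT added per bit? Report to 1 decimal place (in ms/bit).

153.9 ms/bit

The slope on a log₂ axis is (421 − 331) / (1.5850 − 1) = 153.856 ms/bit.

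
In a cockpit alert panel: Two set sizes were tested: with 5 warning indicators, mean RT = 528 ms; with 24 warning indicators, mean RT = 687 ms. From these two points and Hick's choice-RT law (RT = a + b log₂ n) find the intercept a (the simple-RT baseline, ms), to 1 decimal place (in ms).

364.9 ms

The slope on a log₂ axis is (687 − 528) / (4.5850 − 2.3219) = 70.260 ms/bit.
Intercept: a = 528 − 70.260·log₂(5) = 364.862 ms.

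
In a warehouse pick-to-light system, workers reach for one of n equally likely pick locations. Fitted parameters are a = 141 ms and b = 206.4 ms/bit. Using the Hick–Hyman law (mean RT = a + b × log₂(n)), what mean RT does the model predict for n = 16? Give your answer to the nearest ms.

log₂(16) = 4 bits, so RT = 141 + 206.4 × 4 ≈ 966.600 ms.

967 ms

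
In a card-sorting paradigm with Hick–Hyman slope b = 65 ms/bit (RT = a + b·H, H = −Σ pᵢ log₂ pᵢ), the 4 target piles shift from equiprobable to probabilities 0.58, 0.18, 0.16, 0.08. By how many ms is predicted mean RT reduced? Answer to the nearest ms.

The RT saving is b·ΔH. Equiprobable H₀ = log₂(4) = 2.0000 bits; with the given probabilities H = 1.6156 bits.
b·(H₀ − H) = 65 × (2.0000 − 1.6156) = 24.98 ms.

25 ms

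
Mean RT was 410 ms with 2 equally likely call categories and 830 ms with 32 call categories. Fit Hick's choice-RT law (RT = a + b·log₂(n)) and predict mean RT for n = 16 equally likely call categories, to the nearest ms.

725 ms

Solve the two-equation system in a and b:
  b = (830 − 410) / (log₂ 32 − log₂ 2) = 420 / (5 − 1) = 105 ms/bit
  a = 410 − 105 × 1 = 305 ms
Then RT(16) = 305 + 105 × log₂ 16 = 305 + 105 × 4 ≈ 725.000 ms.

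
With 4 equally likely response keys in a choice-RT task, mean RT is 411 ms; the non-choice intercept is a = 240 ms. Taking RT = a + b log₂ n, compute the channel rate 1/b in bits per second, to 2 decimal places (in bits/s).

b = (411 − 240)/log₂ 4 = 171/2 = 85.500 ms per bit = 0.08550 s/bit; the reciprocal is 11.696 bits/s.

11.70 bits/s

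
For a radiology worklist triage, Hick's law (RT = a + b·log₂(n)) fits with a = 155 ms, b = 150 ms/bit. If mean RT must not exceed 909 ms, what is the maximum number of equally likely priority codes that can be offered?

32

Information budget: (909 − 155)/150 = 5.0267 bits, so n ≤ 2^5.0267 = 32.597 → at most 32.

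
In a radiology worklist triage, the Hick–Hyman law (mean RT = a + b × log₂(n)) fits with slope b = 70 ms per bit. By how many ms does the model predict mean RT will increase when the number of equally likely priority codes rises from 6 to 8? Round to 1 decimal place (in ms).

29.1 ms

Only the slope matters, since a is common to both: ΔRT = b·log₂(n₂/n₁).
log₂(8) − log₂(6) = 3 − 2.5850 = 0.4150.
ΔRT = 70 × 0.4150 = 29.053 ms.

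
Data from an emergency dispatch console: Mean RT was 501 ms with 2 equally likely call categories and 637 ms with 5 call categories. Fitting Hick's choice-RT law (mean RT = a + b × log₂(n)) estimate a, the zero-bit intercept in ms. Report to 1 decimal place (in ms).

The slope on a log₂ axis is (637 − 501) / (2.3219 − 1) = 102.880 ms/bit.
Intercept: a = 501 − 102.880·log₂(2) = 398.120 ms.

398.1 ms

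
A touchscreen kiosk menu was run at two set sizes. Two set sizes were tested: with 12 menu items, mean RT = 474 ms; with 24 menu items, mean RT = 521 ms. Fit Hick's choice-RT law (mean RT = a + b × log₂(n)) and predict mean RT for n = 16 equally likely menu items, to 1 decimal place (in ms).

493.5 ms

Fit slope and intercept:
  b = (521 − 474) / (log₂ 24 − log₂ 12) = 47 / (4.5850 − 3.5850) = 47.000 ms/bit
  a = 474 − 47.000 × 3.5850 = 305.507 ms
Then RT(16) = 305.507 + 47.000 × log₂ 16 = 305.507 + 47.000 × 4 ≈ 493.507 ms.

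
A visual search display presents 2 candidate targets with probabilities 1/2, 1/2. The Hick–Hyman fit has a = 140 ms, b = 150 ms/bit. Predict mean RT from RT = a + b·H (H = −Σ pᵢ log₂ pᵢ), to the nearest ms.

H = −Σ pᵢ log₂ pᵢ = 0.5·1 + 0.5·1 = 1.000 bits.
RT = 140 + 150 × 1.000 = 290.00 ms.

290 ms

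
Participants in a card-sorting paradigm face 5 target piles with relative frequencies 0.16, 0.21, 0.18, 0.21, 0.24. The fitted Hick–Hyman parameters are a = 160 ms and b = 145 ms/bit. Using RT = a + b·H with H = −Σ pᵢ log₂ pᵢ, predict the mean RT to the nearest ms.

495 ms

Entropy contributions −pᵢ log₂ pᵢ: 0.4230, 0.4728, 0.4453, 0.4728, 0.4941; sum H = 2.3081 bits.
RT = a + bH = 160 + 145·2.3081 = 494.68 ms.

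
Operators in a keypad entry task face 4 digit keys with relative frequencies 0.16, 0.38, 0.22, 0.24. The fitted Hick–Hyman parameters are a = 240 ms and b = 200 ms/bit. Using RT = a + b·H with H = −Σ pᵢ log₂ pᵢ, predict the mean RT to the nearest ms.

H = 0.16·log₂(1/0.16) + 0.38·log₂(1/0.38) + 0.22·log₂(1/0.22) + 0.24·log₂(1/0.24) = 1.9282 bits.
RT = 240 + 200 × 1.9282 = 625.64 ms.

626 ms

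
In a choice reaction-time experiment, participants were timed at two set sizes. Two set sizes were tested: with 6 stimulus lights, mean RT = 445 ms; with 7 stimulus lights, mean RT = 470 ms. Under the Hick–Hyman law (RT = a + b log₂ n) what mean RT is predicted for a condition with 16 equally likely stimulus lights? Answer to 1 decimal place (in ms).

RT is linear in log₂ n, so two points fix the line:
  b = (470 − 445) / (log₂ 7 − log₂ 6) = 25 / (2.8074 − 2.5850) = 112.414 ms/bit
  a = 445 − 112.414 × 2.5850 = 154.414 ms
Then RT(16) = 154.414 + 112.414 × log₂ 16 = 154.414 + 112.414 × 4 ≈ 604.070 ms.

604.1 ms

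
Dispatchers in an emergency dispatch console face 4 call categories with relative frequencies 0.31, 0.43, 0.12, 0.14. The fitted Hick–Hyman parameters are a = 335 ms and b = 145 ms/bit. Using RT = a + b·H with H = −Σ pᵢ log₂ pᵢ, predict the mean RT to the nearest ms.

Entropy contributions −pᵢ log₂ pᵢ: 0.5238, 0.5236, 0.3671, 0.3971; sum H = 1.8115 bits.
RT = a + bH = 335 + 145·1.8115 = 597.67 ms.

598 ms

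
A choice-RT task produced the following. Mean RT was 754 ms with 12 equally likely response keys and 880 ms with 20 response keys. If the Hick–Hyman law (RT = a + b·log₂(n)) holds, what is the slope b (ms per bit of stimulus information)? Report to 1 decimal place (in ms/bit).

171.0 ms/bit

The slope on a log₂ axis is (880 − 754) / (4.3219 − 3.5850) = 170.971 ms/bit.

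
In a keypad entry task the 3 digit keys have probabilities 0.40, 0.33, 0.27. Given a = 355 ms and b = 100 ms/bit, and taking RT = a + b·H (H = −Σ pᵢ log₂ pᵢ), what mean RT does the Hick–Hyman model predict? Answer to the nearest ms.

512 ms

H = 0.40·log₂(1/0.40) + 0.33·log₂(1/0.33) + 0.27·log₂(1/0.27) = 1.5666 bits.
RT = 355 + 100 × 1.5666 = 511.66 ms.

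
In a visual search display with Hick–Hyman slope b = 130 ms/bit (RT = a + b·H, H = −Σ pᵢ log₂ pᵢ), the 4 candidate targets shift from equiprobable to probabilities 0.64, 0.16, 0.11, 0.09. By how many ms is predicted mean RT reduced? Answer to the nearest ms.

The RT saving is b·ΔH. Equiprobable H₀ = log₂(4) = 2.0000 bits; with the given probabilities H = 1.4980 bits.
b·(H₀ − H) = 130 × (2.0000 − 1.4980) = 65.26 ms.

65 ms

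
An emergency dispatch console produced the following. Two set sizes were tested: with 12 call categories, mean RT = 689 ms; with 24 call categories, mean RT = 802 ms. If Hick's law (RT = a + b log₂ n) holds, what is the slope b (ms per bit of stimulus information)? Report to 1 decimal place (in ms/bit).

b = (RT₂ − RT₁)/(log₂ n₂ − log₂ n₁) = (802 − 689)/(4.5850 − 3.5850) = 113.000 ms/bit.

113.0 ms/bit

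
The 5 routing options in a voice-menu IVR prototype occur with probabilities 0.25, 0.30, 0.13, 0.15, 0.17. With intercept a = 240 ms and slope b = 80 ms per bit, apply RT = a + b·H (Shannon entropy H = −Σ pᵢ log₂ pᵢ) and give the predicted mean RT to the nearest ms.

420 ms

H = 0.25·log₂(1/0.25) + 0.30·log₂(1/0.30) + 0.13·log₂(1/0.13) + 0.15·log₂(1/0.15) + 0.17·log₂(1/0.17) = 2.2489 bits.
RT = 240 + 80 × 2.2489 = 419.91 ms.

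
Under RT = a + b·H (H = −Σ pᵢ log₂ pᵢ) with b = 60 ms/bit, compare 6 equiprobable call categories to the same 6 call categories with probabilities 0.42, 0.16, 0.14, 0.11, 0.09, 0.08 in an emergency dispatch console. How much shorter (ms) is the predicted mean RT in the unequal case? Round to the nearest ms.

17 ms

The RT saving is b·ΔH. Equiprobable H₀ = log₂(6) = 2.5850 bits; with the given probabilities H = 2.3002 bits.
b·(H₀ − H) = 60 × (2.5850 − 2.3002) = 17.08 ms.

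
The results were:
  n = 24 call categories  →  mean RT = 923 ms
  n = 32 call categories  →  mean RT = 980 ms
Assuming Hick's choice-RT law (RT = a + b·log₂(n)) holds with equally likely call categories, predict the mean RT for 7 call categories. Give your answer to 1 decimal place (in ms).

678.9 ms

With log₂ n on the abscissa the relation is linear; from the two conditions:
  b = (980 − 923) / (log₂ 32 − log₂ 24) = 57 / (5 − 4.5850) = 137.337 ms/bit
  a = 923 − 137.337 × 4.5850 = 293.315 ms
Then RT(7) = 293.315 + 137.337 × log₂ 7 = 293.315 + 137.337 × 2.8074 ≈ 678.869 ms.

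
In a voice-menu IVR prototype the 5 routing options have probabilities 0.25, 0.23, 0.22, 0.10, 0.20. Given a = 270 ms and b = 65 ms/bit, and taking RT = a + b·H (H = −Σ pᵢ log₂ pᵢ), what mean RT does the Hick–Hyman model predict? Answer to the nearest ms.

H = 0.25·log₂(1/0.25) + 0.23·log₂(1/0.23) + 0.22·log₂(1/0.22) + 0.10·log₂(1/0.10) + 0.20·log₂(1/0.20) = 2.2648 bits.
RT = 270 + 65 × 2.2648 = 417.21 ms.

417 ms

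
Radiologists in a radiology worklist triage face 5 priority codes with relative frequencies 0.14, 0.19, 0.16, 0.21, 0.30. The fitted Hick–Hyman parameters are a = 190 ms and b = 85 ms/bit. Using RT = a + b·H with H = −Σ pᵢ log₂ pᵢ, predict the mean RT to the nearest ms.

383 ms

Entropy contributions −pᵢ log₂ pᵢ: 0.3971, 0.4552, 0.4230, 0.4728, 0.5211; sum H = 2.2693 bits.
RT = a + bH = 190 + 85·2.2693 = 382.89 ms.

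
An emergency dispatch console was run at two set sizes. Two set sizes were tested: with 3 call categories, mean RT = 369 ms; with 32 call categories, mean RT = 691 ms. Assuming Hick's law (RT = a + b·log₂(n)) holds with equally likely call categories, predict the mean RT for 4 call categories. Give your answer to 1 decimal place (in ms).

408.1 ms

Solve the two-equation system in a and b:
  b = (691 − 369) / (log₂ 32 − log₂ 3) = 322 / (5 − 1.5850) = 94.289 ms/bit
  a = 369 − 94.289 × 1.5850 = 219.556 ms
Then RT(4) = 219.556 + 94.289 × log₂ 4 = 219.556 + 94.289 × 2 ≈ 408.133 ms.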